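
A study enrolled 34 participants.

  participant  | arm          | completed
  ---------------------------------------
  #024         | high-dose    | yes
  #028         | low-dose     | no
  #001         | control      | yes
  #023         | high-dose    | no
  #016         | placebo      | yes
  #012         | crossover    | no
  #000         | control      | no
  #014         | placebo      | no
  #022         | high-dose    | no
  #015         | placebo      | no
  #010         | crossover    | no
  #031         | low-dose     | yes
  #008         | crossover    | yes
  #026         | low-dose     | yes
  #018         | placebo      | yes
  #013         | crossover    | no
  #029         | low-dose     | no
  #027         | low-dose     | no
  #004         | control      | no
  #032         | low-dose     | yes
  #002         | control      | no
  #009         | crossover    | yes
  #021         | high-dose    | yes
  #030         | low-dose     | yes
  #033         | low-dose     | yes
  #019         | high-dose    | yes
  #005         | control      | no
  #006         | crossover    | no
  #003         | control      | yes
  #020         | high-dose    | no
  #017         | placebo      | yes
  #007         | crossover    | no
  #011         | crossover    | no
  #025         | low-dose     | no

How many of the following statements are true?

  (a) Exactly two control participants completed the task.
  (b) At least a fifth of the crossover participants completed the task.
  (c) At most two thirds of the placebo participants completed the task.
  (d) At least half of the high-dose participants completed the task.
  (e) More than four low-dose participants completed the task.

(a) control: |A| = 6, |A ∩ B| = 2; needs |A ∩ B| = 2 — true.
(b) crossover: |A| = 8, |A ∩ B| = 2; needs |A ∩ B| / |A| ≥ 1/5 — true.
(c) placebo: |A| = 5, |A ∩ B| = 3; needs |A ∩ B| / |A| ≤ 2/3 — true.
(d) high-dose: |A| = 6, |A ∩ B| = 3; needs |A ∩ B| ≥ |A ∖ B| — true.
(e) low-dose: |A| = 9, |A ∩ B| = 5; needs |A ∩ B| > 4 — true.

5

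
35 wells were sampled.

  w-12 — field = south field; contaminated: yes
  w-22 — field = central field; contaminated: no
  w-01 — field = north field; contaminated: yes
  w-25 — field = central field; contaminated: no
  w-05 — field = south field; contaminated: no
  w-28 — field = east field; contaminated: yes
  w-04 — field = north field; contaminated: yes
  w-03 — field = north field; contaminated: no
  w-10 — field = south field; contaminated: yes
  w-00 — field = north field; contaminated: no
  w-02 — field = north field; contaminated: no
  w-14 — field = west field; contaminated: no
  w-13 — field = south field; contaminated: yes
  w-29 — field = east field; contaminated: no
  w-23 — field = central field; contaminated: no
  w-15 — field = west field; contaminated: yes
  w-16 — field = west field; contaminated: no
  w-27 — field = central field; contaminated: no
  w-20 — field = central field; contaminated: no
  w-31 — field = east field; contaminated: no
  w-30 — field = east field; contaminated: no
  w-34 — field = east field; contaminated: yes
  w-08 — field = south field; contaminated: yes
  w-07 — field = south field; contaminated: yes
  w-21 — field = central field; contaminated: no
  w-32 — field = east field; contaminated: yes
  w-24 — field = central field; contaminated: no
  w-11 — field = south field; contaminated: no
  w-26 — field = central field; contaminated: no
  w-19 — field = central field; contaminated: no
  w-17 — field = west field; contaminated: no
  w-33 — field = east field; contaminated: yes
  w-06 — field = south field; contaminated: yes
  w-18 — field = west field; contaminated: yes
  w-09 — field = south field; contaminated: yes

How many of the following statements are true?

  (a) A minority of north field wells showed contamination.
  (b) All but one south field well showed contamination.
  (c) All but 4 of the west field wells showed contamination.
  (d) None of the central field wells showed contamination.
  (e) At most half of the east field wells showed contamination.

2

(a) north field: |A| = 5, |A ∩ B| = 2; needs |A ∩ B| < |A ∖ B| — true.
(b) south field: |A| = 9, |A ∩ B| = 7; needs |A ∖ B| = 1 — false.
(c) west field: |A| = 5, |A ∩ B| = 2; needs |A ∖ B| = 4 — false.
(d) central field: |A| = 9, |A ∩ B| = 0; needs A ∩ B = ∅ (|A ∩ B| = 0) — true.
(e) east field: |A| = 7, |A ∩ B| = 4; needs |A ∩ B| ≤ |A ∖ B| — false.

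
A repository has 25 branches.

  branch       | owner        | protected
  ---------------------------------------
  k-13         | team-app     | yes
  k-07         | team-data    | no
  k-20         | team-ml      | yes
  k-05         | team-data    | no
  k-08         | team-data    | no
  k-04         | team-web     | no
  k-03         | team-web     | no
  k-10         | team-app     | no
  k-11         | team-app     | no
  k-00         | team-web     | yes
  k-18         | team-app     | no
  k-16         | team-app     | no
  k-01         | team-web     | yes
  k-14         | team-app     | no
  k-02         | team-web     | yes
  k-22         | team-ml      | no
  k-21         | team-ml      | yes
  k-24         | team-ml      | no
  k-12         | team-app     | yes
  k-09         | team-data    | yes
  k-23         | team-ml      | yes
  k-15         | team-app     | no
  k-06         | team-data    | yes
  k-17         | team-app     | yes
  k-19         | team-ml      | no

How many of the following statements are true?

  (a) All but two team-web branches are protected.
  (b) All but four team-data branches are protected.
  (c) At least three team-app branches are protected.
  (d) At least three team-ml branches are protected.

3

(a) team-web: |A| = 5, |A ∩ B| = 3; needs |A ∖ B| = 2 — true.
(b) team-data: |A| = 5, |A ∩ B| = 2; needs |A ∖ B| = 4 — false.
(c) team-app: |A| = 9, |A ∩ B| = 3; needs |A ∩ B| ≥ 3 — true.
(d) team-ml: |A| = 6, |A ∩ B| = 3; needs |A ∩ B| ≥ 3 — true.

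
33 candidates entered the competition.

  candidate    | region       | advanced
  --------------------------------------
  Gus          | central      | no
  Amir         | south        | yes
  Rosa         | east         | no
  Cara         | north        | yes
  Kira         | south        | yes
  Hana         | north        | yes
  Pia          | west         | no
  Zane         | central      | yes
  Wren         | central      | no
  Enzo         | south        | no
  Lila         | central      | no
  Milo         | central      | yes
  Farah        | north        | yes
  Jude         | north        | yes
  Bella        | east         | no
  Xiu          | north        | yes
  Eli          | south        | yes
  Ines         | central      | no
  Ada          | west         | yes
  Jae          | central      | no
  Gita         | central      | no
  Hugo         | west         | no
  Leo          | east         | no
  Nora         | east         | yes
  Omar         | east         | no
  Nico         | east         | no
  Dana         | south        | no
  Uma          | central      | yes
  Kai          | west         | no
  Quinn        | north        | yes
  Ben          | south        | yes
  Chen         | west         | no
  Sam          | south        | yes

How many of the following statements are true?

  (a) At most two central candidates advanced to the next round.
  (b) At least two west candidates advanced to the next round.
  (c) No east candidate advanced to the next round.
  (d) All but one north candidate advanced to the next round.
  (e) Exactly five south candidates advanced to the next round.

1

(a) central: |A| = 9, |A ∩ B| = 3; needs |A ∩ B| ≤ 2 — false.
(b) west: |A| = 5, |A ∩ B| = 1; needs |A ∩ B| ≥ 2 — false.
(c) east: |A| = 6, |A ∩ B| = 1; needs A ∩ B = ∅ (|A ∩ B| = 0) — false.
(d) north: |A| = 6, |A ∩ B| = 6; needs |A ∖ B| = 1 — false.
(e) south: |A| = 7, |A ∩ B| = 5; needs |A ∩ B| = 5 — true.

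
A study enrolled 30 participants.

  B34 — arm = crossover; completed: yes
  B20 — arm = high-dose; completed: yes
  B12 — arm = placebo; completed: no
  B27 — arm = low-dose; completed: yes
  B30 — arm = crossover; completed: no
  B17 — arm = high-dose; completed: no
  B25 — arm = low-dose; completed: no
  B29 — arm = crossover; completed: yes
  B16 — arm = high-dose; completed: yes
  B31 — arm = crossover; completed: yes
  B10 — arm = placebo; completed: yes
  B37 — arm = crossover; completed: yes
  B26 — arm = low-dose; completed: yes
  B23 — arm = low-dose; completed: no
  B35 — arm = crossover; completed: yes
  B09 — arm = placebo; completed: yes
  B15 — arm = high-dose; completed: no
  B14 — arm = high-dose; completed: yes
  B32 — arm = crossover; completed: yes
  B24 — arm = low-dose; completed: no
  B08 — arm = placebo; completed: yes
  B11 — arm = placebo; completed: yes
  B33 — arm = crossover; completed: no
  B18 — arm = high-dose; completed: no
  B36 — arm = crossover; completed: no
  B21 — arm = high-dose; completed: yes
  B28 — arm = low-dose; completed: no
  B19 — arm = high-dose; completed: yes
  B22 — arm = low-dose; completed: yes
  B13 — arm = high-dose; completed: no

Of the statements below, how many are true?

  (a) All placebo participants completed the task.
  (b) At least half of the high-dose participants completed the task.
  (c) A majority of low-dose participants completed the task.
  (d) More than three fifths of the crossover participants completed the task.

(a) placebo: |A| = 5, |A ∩ B| = 4; needs A ⊆ B, i.e. every element of A is in B (|A ∖ B| = 0) — false.
(b) high-dose: |A| = 9, |A ∩ B| = 5; needs |A ∩ B| ≥ |A ∖ B| — true.
(c) low-dose: |A| = 7, |A ∩ B| = 3; needs |A ∩ B| > |A ∖ B| — false.
(d) crossover: |A| = 9, |A ∩ B| = 6; needs |A ∩ B| / |A| > 3/5 — true.

2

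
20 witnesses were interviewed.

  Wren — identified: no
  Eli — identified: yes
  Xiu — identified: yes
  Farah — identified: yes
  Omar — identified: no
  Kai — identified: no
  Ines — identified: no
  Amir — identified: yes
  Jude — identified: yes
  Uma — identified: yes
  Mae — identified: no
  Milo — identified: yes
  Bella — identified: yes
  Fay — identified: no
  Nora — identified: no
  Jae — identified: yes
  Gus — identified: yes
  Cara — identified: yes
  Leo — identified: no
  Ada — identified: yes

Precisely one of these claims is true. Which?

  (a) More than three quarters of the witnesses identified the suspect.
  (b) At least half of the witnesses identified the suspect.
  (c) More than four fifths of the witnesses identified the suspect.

|A| = 20, |A ∩ B| = 12, |A ∖ B| = 8.
(a) requires |A ∩ B| / |A| > 3/4: false.
(b) requires |A ∩ B| ≥ |A ∖ B|: true.
(c) requires |A ∩ B| / |A| > 4/5: false.

(b)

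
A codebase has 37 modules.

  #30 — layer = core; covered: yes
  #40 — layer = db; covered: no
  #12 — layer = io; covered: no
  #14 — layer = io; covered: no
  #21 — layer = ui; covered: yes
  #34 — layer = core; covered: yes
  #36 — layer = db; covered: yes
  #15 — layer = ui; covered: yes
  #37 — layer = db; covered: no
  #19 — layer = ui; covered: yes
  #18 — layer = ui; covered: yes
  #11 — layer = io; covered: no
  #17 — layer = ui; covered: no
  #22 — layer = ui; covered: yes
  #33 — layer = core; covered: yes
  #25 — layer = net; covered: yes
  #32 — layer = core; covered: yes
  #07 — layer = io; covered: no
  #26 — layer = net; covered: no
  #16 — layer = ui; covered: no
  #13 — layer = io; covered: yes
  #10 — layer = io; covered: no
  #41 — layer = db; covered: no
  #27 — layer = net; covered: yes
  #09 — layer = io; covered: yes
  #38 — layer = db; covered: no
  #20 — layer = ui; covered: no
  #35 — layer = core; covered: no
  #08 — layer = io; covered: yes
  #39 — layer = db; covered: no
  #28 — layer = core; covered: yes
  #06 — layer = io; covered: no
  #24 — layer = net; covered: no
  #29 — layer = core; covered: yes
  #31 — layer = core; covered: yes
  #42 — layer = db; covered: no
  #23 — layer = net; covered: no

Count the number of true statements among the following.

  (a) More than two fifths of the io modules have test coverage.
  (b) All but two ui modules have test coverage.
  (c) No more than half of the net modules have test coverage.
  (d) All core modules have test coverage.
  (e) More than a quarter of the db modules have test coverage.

1

(a) io: |A| = 9, |A ∩ B| = 3; needs |A ∩ B| / |A| > 2/5 — false.
(b) ui: |A| = 8, |A ∩ B| = 5; needs |A ∖ B| = 2 — false.
(c) net: |A| = 5, |A ∩ B| = 2; needs |A ∩ B| ≤ |A ∖ B| — true.
(d) core: |A| = 8, |A ∩ B| = 7; needs A ⊆ B, i.e. every element of A is in B (|A ∖ B| = 0) — false.
(e) db: |A| = 7, |A ∩ B| = 1; needs |A ∩ B| / |A| > 1/4 — false.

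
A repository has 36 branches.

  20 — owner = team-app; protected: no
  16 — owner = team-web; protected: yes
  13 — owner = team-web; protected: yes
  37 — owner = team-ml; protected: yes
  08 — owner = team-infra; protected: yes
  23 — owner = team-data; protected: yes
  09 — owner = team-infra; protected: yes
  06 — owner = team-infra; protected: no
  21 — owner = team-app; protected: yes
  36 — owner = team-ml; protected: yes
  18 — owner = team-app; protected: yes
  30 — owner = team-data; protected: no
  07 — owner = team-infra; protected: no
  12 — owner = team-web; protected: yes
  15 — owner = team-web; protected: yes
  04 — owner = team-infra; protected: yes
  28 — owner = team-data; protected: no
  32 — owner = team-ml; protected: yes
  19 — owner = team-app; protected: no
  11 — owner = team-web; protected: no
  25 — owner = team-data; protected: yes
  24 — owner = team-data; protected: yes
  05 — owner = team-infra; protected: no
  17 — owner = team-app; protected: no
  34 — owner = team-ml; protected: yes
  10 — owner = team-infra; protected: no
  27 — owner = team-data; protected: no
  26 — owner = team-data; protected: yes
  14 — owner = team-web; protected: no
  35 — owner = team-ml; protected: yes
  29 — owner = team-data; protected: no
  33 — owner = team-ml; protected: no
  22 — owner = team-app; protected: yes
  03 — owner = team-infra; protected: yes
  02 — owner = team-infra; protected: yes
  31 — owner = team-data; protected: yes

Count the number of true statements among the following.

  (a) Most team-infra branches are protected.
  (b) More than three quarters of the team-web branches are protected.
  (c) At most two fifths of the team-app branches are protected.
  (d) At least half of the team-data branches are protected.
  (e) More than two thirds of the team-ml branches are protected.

(a) team-infra: |A| = 9, |A ∩ B| = 5; needs |A ∩ B| > |A ∖ B| — true.
(b) team-web: |A| = 6, |A ∩ B| = 4; needs |A ∩ B| / |A| > 3/4 — false.
(c) team-app: |A| = 6, |A ∩ B| = 3; needs |A ∩ B| / |A| ≤ 2/5 — false.
(d) team-data: |A| = 9, |A ∩ B| = 5; needs |A ∩ B| ≥ |A ∖ B| — true.
(e) team-ml: |A| = 6, |A ∩ B| = 5; needs |A ∩ B| / |A| > 2/3 — true.

3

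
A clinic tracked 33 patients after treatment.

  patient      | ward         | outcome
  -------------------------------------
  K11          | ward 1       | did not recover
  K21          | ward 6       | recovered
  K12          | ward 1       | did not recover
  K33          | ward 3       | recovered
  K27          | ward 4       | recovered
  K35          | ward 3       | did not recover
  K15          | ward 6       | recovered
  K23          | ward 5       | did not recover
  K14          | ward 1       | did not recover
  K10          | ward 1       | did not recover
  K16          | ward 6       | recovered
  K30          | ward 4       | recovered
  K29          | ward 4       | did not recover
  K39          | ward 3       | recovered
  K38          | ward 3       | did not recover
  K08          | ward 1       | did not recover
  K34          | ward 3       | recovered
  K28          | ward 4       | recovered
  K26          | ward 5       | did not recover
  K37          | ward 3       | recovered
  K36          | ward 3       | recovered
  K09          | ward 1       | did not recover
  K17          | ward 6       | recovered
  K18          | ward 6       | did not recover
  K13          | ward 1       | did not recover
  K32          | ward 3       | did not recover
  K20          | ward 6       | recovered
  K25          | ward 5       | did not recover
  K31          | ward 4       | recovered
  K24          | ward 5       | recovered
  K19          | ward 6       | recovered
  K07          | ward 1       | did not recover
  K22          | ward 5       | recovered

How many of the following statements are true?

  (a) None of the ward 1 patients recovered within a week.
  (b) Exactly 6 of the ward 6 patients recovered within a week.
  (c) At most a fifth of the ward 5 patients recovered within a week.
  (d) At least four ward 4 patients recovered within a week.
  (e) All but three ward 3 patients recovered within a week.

4

(a) ward 1: |A| = 8, |A ∩ B| = 0; needs A ∩ B = ∅ (|A ∩ B| = 0) — true.
(b) ward 6: |A| = 7, |A ∩ B| = 6; needs |A ∩ B| = 6 — true.
(c) ward 5: |A| = 5, |A ∩ B| = 2; needs |A ∩ B| / |A| ≤ 1/5 — false.
(d) ward 4: |A| = 5, |A ∩ B| = 4; needs |A ∩ B| ≥ 4 — true.
(e) ward 3: |A| = 8, |A ∩ B| = 5; needs |A ∖ B| = 3 — true.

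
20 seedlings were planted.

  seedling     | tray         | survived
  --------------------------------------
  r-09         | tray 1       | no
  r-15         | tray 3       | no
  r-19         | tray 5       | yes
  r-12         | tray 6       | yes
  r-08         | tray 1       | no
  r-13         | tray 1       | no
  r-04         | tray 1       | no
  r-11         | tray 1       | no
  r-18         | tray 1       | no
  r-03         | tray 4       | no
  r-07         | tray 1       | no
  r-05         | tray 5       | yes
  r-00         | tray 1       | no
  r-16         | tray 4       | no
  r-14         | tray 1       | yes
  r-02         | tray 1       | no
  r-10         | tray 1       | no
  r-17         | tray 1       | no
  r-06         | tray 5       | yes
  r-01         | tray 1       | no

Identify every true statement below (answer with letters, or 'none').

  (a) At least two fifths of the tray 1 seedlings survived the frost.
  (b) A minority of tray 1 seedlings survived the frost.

(b)

|A| = 13, |A ∩ B| = 1, |A ∖ B| = 12.
(a) |A ∩ B| / |A| ≥ 2/5: fails.
(b) |A ∩ B| < |A ∖ B|: holds.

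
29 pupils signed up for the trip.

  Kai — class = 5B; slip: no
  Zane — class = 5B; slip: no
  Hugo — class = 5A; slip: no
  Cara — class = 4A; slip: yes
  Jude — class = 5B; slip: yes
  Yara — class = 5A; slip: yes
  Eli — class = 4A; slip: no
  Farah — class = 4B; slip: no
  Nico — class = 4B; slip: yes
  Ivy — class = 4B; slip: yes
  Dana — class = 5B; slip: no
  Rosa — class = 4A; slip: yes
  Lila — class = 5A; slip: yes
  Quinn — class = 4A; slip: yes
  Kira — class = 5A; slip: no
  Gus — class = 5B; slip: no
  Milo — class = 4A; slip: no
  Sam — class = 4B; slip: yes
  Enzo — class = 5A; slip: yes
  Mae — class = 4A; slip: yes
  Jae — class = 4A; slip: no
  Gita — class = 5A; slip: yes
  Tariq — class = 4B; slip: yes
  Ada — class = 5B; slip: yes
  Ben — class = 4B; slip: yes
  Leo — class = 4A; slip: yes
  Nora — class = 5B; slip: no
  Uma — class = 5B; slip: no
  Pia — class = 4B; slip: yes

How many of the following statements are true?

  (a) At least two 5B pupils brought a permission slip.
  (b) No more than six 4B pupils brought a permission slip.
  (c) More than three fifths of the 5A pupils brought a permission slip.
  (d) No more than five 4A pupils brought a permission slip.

4

(a) 5B: |A| = 8, |A ∩ B| = 2; needs |A ∩ B| ≥ 2 — true.
(b) 4B: |A| = 7, |A ∩ B| = 6; needs |A ∩ B| ≤ 6 — true.
(c) 5A: |A| = 6, |A ∩ B| = 4; needs |A ∩ B| / |A| > 3/5 — true.
(d) 4A: |A| = 8, |A ∩ B| = 5; needs |A ∩ B| ≤ 5 — true.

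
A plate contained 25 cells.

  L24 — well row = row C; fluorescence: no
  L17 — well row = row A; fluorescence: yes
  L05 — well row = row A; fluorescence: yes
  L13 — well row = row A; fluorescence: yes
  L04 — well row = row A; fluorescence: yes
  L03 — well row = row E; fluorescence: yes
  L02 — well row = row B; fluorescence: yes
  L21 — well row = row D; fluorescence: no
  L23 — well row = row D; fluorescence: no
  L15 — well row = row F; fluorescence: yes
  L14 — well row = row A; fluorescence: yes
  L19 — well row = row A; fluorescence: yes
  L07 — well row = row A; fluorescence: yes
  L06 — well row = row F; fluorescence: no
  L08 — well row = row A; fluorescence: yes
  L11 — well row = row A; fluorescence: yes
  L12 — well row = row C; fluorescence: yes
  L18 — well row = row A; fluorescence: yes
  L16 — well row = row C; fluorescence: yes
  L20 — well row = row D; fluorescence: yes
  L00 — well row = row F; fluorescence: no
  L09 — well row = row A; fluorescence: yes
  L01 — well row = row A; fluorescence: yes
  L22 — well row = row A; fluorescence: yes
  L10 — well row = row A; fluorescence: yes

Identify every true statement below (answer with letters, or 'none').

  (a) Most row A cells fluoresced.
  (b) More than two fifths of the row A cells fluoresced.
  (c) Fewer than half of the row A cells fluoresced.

(a), (b)

|A| = 14, |A ∩ B| = 14, |A ∖ B| = 0.
(a) |A ∩ B| > |A ∖ B|: holds.
(b) |A ∩ B| / |A| > 2/5: holds.
(c) |A ∩ B| < |A ∖ B|: fails.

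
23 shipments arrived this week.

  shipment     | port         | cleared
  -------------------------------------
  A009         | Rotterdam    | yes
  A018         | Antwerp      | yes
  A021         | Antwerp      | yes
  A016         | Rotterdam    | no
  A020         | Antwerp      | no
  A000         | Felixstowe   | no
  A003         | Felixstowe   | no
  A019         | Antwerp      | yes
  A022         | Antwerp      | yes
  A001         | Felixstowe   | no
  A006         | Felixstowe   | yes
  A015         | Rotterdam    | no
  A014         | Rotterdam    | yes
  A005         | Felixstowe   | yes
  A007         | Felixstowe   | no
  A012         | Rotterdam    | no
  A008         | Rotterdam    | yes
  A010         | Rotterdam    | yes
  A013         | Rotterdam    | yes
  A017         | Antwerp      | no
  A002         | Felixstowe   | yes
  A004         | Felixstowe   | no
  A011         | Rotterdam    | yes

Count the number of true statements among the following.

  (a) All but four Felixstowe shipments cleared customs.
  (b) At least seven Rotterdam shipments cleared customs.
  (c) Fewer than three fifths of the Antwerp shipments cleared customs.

(a) Felixstowe: |A| = 8, |A ∩ B| = 3; needs |A ∖ B| = 4 — false.
(b) Rotterdam: |A| = 9, |A ∩ B| = 6; needs |A ∩ B| ≥ 7 — false.
(c) Antwerp: |A| = 6, |A ∩ B| = 4; needs |A ∩ B| / |A| < 3/5 — false.

0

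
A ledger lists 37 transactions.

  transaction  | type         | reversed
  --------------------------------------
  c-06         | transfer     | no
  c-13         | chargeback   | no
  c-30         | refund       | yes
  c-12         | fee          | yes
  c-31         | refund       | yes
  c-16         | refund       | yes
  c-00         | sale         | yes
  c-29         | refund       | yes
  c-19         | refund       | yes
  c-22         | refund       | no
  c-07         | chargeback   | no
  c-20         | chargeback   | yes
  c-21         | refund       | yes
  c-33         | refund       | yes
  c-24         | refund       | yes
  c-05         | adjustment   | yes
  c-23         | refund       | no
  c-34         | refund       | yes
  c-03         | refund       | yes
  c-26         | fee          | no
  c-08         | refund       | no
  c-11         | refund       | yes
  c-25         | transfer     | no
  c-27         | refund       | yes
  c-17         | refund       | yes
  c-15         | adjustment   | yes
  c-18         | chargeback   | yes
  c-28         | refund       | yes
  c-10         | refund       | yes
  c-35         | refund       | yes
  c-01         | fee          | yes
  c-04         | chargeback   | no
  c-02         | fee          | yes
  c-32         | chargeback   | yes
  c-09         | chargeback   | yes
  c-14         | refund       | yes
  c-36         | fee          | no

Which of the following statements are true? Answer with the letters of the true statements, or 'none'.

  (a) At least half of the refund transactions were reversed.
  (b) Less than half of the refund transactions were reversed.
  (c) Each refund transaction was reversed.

(a)

|A| = 20, |A ∩ B| = 17, |A ∖ B| = 3.
(a) |A ∩ B| ≥ |A ∖ B|: holds.
(b) |A ∩ B| < |A ∖ B|: fails.
(c) A ⊆ B, i.e. every element of A is in B (|A ∖ B| = 0): fails.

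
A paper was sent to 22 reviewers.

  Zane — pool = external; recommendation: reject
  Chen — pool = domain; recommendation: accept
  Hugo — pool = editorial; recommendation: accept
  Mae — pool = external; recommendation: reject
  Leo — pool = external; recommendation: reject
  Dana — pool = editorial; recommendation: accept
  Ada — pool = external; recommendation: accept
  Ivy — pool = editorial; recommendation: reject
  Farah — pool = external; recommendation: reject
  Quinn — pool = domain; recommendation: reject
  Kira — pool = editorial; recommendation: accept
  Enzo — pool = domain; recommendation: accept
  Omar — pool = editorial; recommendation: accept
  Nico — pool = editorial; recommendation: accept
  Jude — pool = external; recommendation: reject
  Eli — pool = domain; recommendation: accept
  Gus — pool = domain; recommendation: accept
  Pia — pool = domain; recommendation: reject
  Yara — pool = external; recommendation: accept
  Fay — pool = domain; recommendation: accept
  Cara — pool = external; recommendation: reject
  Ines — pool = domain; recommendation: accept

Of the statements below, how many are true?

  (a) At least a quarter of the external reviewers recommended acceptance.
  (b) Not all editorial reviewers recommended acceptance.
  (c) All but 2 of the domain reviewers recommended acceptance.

3

(a) external: |A| = 8, |A ∩ B| = 2; needs |A ∩ B| / |A| ≥ 1/4 — true.
(b) editorial: |A| = 6, |A ∩ B| = 5; needs A ⊄ B (|A ∖ B| ≥ 1) — true.
(c) domain: |A| = 8, |A ∩ B| = 6; needs |A ∖ B| = 2 — true.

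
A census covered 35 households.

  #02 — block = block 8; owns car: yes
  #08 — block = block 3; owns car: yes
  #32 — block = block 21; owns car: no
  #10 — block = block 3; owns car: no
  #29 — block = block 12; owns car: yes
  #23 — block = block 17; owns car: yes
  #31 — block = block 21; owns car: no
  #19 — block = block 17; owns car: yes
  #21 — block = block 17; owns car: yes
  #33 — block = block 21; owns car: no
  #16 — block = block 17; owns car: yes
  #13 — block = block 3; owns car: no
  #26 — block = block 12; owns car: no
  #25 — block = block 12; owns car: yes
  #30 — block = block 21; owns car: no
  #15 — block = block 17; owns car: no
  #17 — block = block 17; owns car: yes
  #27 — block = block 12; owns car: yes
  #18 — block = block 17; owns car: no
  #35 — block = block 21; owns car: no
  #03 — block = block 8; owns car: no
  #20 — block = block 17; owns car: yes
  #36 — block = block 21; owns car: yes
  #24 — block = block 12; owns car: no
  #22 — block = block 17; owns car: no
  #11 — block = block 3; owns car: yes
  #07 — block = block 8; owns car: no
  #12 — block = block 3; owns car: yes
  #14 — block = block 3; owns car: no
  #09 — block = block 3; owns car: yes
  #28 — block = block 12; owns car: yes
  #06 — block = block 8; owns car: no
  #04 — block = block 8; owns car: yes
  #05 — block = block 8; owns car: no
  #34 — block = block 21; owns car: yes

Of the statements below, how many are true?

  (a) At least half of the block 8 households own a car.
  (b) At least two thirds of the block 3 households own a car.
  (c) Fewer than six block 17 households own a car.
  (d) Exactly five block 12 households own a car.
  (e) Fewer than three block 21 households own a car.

1

(a) block 8: |A| = 6, |A ∩ B| = 2; needs |A ∩ B| ≥ |A ∖ B| — false.
(b) block 3: |A| = 7, |A ∩ B| = 4; needs |A ∩ B| / |A| ≥ 2/3 — false.
(c) block 17: |A| = 9, |A ∩ B| = 6; needs |A ∩ B| < 6 — false.
(d) block 12: |A| = 6, |A ∩ B| = 4; needs |A ∩ B| = 5 — false.
(e) block 21: |A| = 7, |A ∩ B| = 2; needs |A ∩ B| < 3 — true.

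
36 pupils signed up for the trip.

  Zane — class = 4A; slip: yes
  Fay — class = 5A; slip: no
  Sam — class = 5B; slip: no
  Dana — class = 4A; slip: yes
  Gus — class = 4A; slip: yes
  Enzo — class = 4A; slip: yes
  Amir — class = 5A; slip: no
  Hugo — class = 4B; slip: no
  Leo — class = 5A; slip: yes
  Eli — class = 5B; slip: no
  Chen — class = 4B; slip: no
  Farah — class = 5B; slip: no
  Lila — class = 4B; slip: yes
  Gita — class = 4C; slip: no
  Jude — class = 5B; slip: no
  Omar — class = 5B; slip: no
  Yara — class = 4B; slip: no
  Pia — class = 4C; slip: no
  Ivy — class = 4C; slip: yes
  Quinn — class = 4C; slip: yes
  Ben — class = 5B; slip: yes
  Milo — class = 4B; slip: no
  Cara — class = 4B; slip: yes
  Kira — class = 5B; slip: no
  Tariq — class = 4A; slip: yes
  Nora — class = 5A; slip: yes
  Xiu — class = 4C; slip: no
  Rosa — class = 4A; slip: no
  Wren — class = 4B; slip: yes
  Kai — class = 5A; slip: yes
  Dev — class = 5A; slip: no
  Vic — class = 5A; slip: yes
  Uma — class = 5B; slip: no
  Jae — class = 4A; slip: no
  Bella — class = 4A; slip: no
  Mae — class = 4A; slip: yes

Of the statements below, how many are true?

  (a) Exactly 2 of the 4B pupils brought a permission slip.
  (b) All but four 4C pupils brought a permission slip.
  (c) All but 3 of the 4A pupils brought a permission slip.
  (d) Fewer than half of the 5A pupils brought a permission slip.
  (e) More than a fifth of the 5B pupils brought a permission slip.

1

(a) 4B: |A| = 7, |A ∩ B| = 3; needs |A ∩ B| = 2 — false.
(b) 4C: |A| = 5, |A ∩ B| = 2; needs |A ∖ B| = 4 — false.
(c) 4A: |A| = 9, |A ∩ B| = 6; needs |A ∖ B| = 3 — true.
(d) 5A: |A| = 7, |A ∩ B| = 4; needs |A ∩ B| < |A ∖ B| — false.
(e) 5B: |A| = 8, |A ∩ B| = 1; needs |A ∩ B| / |A| > 1/5 — false.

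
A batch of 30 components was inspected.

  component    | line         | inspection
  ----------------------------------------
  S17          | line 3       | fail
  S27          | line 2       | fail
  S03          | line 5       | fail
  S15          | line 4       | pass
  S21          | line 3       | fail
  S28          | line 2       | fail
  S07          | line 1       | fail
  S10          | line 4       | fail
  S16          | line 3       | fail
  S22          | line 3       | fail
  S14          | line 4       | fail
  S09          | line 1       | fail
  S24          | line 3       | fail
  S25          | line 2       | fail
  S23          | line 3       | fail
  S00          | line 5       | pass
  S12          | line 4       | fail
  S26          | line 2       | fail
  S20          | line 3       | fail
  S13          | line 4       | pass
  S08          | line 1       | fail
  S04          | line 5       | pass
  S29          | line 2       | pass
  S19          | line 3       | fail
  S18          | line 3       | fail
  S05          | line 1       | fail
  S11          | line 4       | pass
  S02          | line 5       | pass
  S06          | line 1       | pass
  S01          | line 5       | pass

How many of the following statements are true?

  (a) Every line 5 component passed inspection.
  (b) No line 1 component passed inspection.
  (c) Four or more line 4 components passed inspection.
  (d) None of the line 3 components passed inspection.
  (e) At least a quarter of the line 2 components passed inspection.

1

(a) line 5: |A| = 5, |A ∩ B| = 4; needs A ⊆ B, i.e. every element of A is in B (|A ∖ B| = 0) — false.
(b) line 1: |A| = 5, |A ∩ B| = 1; needs A ∩ B = ∅ (|A ∩ B| = 0) — false.
(c) line 4: |A| = 6, |A ∩ B| = 3; needs |A ∩ B| ≥ 4 — false.
(d) line 3: |A| = 9, |A ∩ B| = 0; needs A ∩ B = ∅ (|A ∩ B| = 0) — true.
(e) line 2: |A| = 5, |A ∩ B| = 1; needs |A ∩ B| / |A| ≥ 1/4 — false.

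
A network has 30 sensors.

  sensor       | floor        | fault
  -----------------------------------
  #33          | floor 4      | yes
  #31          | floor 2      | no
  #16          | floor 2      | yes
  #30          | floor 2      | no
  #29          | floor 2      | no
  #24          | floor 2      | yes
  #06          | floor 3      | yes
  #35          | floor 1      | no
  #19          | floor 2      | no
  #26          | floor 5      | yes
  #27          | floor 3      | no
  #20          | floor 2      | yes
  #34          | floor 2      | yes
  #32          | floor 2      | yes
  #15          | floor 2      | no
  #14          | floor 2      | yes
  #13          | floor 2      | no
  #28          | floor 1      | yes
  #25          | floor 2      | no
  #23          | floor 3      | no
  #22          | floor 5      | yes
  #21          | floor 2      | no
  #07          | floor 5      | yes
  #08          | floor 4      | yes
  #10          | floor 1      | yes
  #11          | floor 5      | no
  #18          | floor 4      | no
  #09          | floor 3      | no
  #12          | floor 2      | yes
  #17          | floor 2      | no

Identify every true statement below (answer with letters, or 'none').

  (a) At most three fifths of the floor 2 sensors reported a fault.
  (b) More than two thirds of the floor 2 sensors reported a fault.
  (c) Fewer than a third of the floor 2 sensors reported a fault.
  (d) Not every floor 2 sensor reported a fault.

(a), (d)

|A| = 16, |A ∩ B| = 7, |A ∖ B| = 9.
(a) |A ∩ B| / |A| ≤ 3/5: holds.
(b) |A ∩ B| / |A| > 2/3: fails.
(c) |A ∩ B| / |A| < 1/3: fails.
(d) A ⊄ B (|A ∖ B| ≥ 1): holds.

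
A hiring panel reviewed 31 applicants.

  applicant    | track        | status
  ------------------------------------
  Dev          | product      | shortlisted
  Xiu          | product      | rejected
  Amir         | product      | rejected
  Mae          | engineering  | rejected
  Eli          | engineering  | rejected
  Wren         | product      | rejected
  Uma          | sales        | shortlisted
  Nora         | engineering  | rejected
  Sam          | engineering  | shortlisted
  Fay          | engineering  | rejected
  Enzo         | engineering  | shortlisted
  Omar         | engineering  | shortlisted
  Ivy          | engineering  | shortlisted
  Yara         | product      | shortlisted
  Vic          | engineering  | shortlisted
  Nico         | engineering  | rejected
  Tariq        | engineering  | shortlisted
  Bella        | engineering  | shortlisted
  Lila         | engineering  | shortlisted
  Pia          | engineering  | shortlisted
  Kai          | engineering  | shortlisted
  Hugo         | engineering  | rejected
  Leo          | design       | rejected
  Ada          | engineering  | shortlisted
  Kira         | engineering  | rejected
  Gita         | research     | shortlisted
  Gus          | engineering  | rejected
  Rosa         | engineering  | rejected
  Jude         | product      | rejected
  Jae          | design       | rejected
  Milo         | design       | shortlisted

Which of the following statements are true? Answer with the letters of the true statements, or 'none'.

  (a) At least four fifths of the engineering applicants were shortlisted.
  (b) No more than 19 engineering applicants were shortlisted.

(b)

|A| = 20, |A ∩ B| = 11, |A ∖ B| = 9.
(a) |A ∩ B| / |A| ≥ 4/5: fails.
(b) |A ∩ B| ≤ 19: holds.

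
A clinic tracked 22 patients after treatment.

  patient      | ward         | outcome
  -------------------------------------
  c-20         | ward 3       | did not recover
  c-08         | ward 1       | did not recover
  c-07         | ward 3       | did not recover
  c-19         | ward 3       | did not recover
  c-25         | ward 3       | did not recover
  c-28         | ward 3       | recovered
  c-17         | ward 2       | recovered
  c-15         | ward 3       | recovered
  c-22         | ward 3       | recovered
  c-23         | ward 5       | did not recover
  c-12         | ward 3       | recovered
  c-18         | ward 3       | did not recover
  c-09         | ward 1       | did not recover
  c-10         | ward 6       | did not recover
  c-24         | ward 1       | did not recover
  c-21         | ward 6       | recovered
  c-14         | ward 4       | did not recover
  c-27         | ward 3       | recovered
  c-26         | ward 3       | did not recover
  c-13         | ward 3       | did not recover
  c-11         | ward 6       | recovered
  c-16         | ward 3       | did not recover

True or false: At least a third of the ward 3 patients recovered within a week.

True

Truth condition: |A ∩ B| / |A| ≥ 1/3.
A (the restrictor) = {c-20, c-07, c-19, c-25, c-28, c-15, c-22, c-12, c-18, c-27, c-26, c-13, c-16}, |A| = 13.
A ∩ B = {c-28, c-15, c-22, c-12, c-27}, so |A ∩ B| = 5.
A ∖ B = {c-20, c-07, c-19, c-25, c-18, c-26, c-13, c-16}, so |A ∖ B| = 8.
|A ∩ B|/|A| = 5/13, so the statement is true.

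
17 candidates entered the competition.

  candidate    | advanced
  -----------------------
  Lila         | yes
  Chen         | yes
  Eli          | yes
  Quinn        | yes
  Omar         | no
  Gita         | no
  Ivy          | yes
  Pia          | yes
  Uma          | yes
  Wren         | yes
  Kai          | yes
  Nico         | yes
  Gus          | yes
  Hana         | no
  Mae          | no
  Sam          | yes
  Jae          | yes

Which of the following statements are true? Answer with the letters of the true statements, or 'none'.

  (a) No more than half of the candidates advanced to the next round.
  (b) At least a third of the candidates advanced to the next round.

|A| = 17, |A ∩ B| = 13, |A ∖ B| = 4.
(a) |A ∩ B| ≤ |A ∖ B|: fails.
(b) |A ∩ B| / |A| ≥ 1/3: holds.

(b)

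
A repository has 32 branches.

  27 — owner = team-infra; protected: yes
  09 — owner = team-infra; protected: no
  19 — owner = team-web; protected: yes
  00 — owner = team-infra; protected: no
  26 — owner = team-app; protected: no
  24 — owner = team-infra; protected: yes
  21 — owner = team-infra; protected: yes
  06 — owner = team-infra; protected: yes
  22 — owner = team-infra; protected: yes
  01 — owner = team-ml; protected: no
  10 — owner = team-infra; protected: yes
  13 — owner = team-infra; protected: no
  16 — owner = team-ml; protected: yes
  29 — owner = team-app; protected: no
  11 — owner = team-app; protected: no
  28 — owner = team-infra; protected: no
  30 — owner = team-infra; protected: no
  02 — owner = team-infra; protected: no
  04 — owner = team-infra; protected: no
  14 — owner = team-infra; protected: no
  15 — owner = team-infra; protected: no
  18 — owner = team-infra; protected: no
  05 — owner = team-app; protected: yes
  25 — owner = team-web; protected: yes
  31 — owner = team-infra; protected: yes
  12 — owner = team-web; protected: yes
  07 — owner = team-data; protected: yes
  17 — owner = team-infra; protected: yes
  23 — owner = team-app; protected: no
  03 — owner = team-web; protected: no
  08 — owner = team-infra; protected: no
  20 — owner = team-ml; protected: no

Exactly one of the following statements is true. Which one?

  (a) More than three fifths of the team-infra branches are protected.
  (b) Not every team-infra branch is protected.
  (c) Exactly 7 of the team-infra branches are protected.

(b)

|A| = 19, |A ∩ B| = 8, |A ∖ B| = 11.
(a) requires |A ∩ B| / |A| > 3/5: false.
(b) requires A ⊄ B (|A ∖ B| ≥ 1): true.
(c) requires |A ∩ B| = 7: false.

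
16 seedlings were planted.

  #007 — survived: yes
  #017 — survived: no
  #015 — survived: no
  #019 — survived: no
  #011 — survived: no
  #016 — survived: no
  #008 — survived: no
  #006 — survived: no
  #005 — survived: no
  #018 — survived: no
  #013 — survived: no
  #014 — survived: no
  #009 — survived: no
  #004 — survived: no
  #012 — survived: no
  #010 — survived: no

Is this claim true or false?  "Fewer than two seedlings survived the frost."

True

The determiner here denotes the relation: |A ∩ B| < 2.
|A| = 16, |A ∩ B| = 1, |A ∖ B| = 15.
|A ∩ B| = 1, so the statement is true.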